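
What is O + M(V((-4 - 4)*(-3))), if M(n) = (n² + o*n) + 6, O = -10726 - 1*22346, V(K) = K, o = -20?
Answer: -32970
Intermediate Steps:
O = -33072 (O = -10726 - 22346 = -33072)
M(n) = 6 + n² - 20*n (M(n) = (n² - 20*n) + 6 = 6 + n² - 20*n)
O + M(V((-4 - 4)*(-3))) = -33072 + (6 + ((-4 - 4)*(-3))² - 20*(-4 - 4)*(-3)) = -33072 + (6 + (-8*(-3))² - (-160)*(-3)) = -33072 + (6 + 24² - 20*24) = -33072 + (6 + 576 - 480) = -33072 + 102 = -32970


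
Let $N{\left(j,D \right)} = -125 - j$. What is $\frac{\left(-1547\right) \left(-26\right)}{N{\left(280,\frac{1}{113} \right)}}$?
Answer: $- \frac{40222}{405} \approx -99.314$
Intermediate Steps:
$\frac{\left(-1547\right) \left(-26\right)}{N{\left(280,\frac{1}{113} \right)}} = \frac{\left(-1547\right) \left(-26\right)}{-125 - 280} = \frac{40222}{-125 - 280} = \frac{40222}{-405} = 40222 \left(- \frac{1}{405}\right) = - \frac{40222}{405}$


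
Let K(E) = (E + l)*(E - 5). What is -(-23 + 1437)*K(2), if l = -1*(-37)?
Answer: 165438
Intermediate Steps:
l = 37
K(E) = (-5 + E)*(37 + E) (K(E) = (E + 37)*(E - 5) = (37 + E)*(-5 + E) = (-5 + E)*(37 + E))
-(-23 + 1437)*K(2) = -(-23 + 1437)*(-185 + 2² + 32*2) = -1414*(-185 + 4 + 64) = -1414*(-117) = -1*(-165438) = 165438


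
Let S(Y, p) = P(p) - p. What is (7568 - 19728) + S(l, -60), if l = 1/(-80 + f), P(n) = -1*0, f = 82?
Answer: -12100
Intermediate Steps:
P(n) = 0
l = 1/2 (l = 1/(-80 + 82) = 1/2 ≈ 0.50000)
S(Y, p) = -p (S(Y, p) = 0 - p = -p)
(7568 - 19728) + S(l, -60) = (7568 - 19728) - 1*(-60) = -12160 + 60 = -12100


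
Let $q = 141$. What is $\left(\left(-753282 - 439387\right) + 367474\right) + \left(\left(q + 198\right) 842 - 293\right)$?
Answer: $-540050$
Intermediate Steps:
$\left(\left(-753282 - 439387\right) + 367474\right) + \left(\left(q + 198\right) 842 - 293\right) = \left(\left(-753282 - 439387\right) + 367474\right) - \left(293 - \left(141 + 198\right) 842\right) = \left(\left(-753282 - 439387\right) + 367474\right) + \left(339 \cdot 842 - 293\right) = \left(-1192669 + 367474\right) + \left(285438 - 293\right) = -825195 + 285145 = -540050$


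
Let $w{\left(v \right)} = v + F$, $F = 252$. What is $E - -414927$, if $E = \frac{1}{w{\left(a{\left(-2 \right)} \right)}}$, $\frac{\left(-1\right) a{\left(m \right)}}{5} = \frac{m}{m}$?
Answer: $\frac{102486970}{247} \approx 4.1493 \cdot 10^{5}$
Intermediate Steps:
$a{\left(m \right)} = -5$ ($a{\left(m \right)} = - 5 \frac{m}{m} = \left(-5\right) 1 = -5$)
$w{\left(v \right)} = 252 + v$ ($w{\left(v \right)} = v + 252 = 252 + v$)
$E = \frac{1}{247}$ ($E = \frac{1}{252 - 5} = \frac{1}{247} \approx 0.0040486$)
$E - -414927 = \frac{1}{247} - -414927 = \frac{1}{247} + 414927 = \frac{102486970}{247}$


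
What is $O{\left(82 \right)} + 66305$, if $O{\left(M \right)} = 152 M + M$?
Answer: $78851$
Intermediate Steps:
$O{\left(M \right)} = 153 M$
$O{\left(82 \right)} + 66305 = 153 \cdot 82 + 66305 = 12546 + 66305 = 78851$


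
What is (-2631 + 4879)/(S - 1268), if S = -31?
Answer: -2248/1299 ≈ -1.7306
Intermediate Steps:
(-2631 + 4879)/(S - 1268) = (-2631 + 4879)/(-31 - 1268) = 2248/(-1299) = 2248*(-1/1299) = -2248/1299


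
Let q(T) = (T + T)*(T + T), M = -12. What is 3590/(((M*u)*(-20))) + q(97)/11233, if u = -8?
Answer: 3193465/2156736 ≈ 1.4807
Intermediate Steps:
q(T) = 4*T² (q(T) = (2*T)*(2*T) = 4*T²)
3590/(((M*u)*(-20))) + q(97)/11233 = 3590/((-12*(-8)*(-20))) + (4*97²)/11233 = 3590/((96*(-20))) + (4*9409)*(1/11233) = 3590/(-1920) + 37636*(1/11233) = 3590*(-1/1920) + 37636/11233 = -359/192 + 37636/11233 = 3193465/2156736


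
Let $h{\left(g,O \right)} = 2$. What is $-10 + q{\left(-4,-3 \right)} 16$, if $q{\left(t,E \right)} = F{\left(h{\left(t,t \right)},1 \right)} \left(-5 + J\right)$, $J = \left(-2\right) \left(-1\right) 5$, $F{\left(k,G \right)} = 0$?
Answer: $-10$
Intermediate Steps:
$J = 10$ ($J = 2 \cdot 5 = 10$)
$q{\left(t,E \right)} = 0$ ($q{\left(t,E \right)} = 0 \left(-5 + 10\right) = 0 \cdot 5 = 0$)
$-10 + q{\left(-4,-3 \right)} 16 = -10 + 0 \cdot 16 = -10 + 0 = -10$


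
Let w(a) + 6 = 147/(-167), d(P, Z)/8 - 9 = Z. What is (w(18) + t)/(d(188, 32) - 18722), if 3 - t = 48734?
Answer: 239389/90347 ≈ 2.6497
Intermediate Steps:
t = -48731 (t = 3 - 1*48734 = 3 - 48734 = -48731)
d(P, Z) = 72 + 8*Z
w(a) = -1149/167 (w(a) = -6 + 147/(-167) = -6 + 147*(-1/167) = -6 - 147/167 = -1149/167)
(w(18) + t)/(d(188, 32) - 18722) = (-1149/167 - 48731)/((72 + 8*32) - 18722) = -8139226/(167*((72 + 256) - 18722)) = -8139226/(167*(328 - 18722)) = -8139226/167/(-18394) = -8139226/167*(-1/18394) = 239389/90347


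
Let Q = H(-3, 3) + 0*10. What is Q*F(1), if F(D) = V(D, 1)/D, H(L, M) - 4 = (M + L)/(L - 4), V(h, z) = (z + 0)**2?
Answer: 4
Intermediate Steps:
V(h, z) = z**2
H(L, M) = 4 + (L + M)/(-4 + L) (H(L, M) = 4 + (M + L)/(L - 4) = 4 + (L + M)/(-4 + L))
F(D) = 1/D (F(D) = 1**2/D = 1/D)
Q = 4 (Q = (-16 + 3 + 5*(-3))/(-4 - 3) + 0*10 = (-16 + 3 - 15)/(-7) + 0 = -1/7*(-28) + 0 = 4 + 0 = 4)
Q*F(1) = 4/1 = 4*1 = 4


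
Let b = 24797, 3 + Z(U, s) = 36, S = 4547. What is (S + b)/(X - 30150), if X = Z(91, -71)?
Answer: -29344/30117 ≈ -0.97433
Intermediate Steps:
Z(U, s) = 33 (Z(U, s) = -3 + 36 = 33)
X = 33
(S + b)/(X - 30150) = (4547 + 24797)/(33 - 30150) = 29344/(-30117) = 29344*(-1/30117) = -29344/30117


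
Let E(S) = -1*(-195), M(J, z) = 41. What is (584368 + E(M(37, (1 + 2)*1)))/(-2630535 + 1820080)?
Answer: -584563/810455 ≈ -0.72128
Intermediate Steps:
E(S) = 195
(584368 + E(M(37, (1 + 2)*1)))/(-2630535 + 1820080) = (584368 + 195)/(-2630535 + 1820080) = 584563/(-810455) = 584563*(-1/810455) = -584563/810455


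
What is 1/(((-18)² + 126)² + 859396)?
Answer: 1/1061896 ≈ 9.4171e-7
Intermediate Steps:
1/(((-18)² + 126)² + 859396) = 1/((324 + 126)² + 859396) = 1/(450² + 859396) = 1/(202500 + 859396) = 1/1061896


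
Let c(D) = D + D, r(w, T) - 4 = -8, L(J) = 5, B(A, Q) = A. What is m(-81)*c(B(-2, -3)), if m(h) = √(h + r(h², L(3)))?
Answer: -4*I*√85 ≈ -36.878*I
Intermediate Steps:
r(w, T) = -4 (r(w, T) = 4 - 8 = -4)
m(h) = √(-4 + h) (m(h) = √(h - 4) = √(-4 + h))
c(D) = 2*D
m(-81)*c(B(-2, -3)) = √(-4 - 81)*(2*(-2)) = √(-85)*(-4) = (I*√85)*(-4) = -4*I*√85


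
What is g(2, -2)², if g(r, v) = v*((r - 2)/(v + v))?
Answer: 0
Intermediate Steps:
g(r, v) = -1 + r/2 (g(r, v) = v*((-2 + r)/((2*v))) = v*((-2 + r)*(1/(2*v))) = v*((-2 + r)/(2*v)) = -1 + r/2)
g(2, -2)² = (-1 + (½)*2)² = (-1 + 1)² = 0² = 0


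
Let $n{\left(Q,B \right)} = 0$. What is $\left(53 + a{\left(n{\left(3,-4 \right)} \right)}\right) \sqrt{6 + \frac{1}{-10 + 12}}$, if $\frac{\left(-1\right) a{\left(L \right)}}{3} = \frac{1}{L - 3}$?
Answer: $27 \sqrt{26} \approx 137.67$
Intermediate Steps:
$a{\left(L \right)} = - \frac{3}{-3 + L}$ ($a{\left(L \right)} = - \frac{3}{L - 3} = - \frac{3}{-3 + L}$)
$\left(53 + a{\left(n{\left(3,-4 \right)} \right)}\right) \sqrt{6 + \frac{1}{-10 + 12}} = \left(53 - \frac{3}{-3 + 0}\right) \sqrt{6 + \frac{1}{-10 + 12}} = \left(53 - \frac{3}{-3}\right) \sqrt{6 + \frac{1}{2}} = \left(53 - -1\right) \sqrt{6 + \frac{1}{2}} = \left(53 + 1\right) \sqrt{\frac{13}{2}} = 54 \frac{\sqrt{26}}{2} = 27 \sqrt{26}$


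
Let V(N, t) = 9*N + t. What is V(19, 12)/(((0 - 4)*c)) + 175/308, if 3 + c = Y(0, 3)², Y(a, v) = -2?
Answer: -497/11 ≈ -45.182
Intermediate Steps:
V(N, t) = t + 9*N
c = 1 (c = -3 + (-2)² = -3 + 4 = 1)
V(19, 12)/(((0 - 4)*c)) + 175/308 = (12 + 9*19)/(((0 - 4)*1)) + 175/308 = (12 + 171)/((-4*1)) + 175*(1/308) = 183/(-4) + 25/44 = 183*(-¼) + 25/44 = -183/4 + 25/44 = -497/11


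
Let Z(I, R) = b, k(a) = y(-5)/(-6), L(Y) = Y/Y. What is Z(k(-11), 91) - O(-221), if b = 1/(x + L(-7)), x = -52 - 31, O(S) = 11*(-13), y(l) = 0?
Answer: 11725/82 ≈ 142.99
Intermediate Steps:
L(Y) = 1
O(S) = -143
k(a) = 0 (k(a) = 0/(-6) = 0*(-⅙) = 0)
x = -83
b = -1/82 (b = 1/(-83 + 1) = 1/(-82) = -1/82 ≈ -0.012195)
Z(I, R) = -1/82
Z(k(-11), 91) - O(-221) = -1/82 - 1*(-143) = -1/82 + 143 = 11725/82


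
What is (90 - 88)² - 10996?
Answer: -10992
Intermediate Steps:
(90 - 88)² - 10996 = 2² - 10996 = 4 - 10996 = -10992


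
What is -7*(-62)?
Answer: 434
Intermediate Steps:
-7*(-62) = -1*(-434) = 434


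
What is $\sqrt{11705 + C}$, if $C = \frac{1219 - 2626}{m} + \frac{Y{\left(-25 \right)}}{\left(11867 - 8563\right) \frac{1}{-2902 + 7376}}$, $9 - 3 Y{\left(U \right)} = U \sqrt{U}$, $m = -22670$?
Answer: $\frac{\sqrt{9237832290942775065 + 44513357443209375 i}}{28088130} \approx 108.21 + 0.26071 i$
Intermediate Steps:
$Y{\left(U \right)} = 3 - \frac{U^{\frac{3}{2}}}{3}$ ($Y{\left(U \right)} = 3 - \frac{U \sqrt{U}}{3} = 3 - \frac{U^{\frac{3}{2}}}{3}$)
$C = \frac{77231367}{18725420} + \frac{279625 i}{4956}$ ($C = \frac{1219 - 2626}{-22670} + \frac{3 - \frac{\left(-25\right)^{\frac{3}{2}}}{3}}{\left(11867 - 8563\right) \frac{1}{-2902 + 7376}} = \left(1219 - 2626\right) \left(- \frac{1}{22670}\right) + \frac{3 - \frac{\left(-125\right) i}{3}}{3304 \cdot \frac{1}{4474}} = \left(-1407\right) \left(- \frac{1}{22670}\right) + \frac{3 + \frac{125 i}{3}}{3304 \cdot \frac{1}{4474}} = \frac{1407}{22670} + \frac{3 + \frac{125 i}{3}}{\frac{1652}{2237}} = \frac{1407}{22670} + \left(3 + \frac{125 i}{3}\right) \frac{2237}{1652} = \frac{1407}{22670} + \left(\frac{6711}{1652} + \frac{279625 i}{4956}\right) = \frac{77231367}{18725420} + \frac{279625 i}{4956} \approx 4.1244 + 56.422 i$)
$\sqrt{11705 + C} = \sqrt{11705 + \left(\frac{77231367}{18725420} + \frac{279625 i}{4956}\right)} = \sqrt{\frac{219258272467}{18725420} + \frac{279625 i}{4956}}$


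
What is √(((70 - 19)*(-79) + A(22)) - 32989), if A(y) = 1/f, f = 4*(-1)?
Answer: I*√148073/2 ≈ 192.4*I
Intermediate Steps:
f = -4
A(y) = -¼ (A(y) = 1/(-4) = -¼)
√(((70 - 19)*(-79) + A(22)) - 32989) = √(((70 - 19)*(-79) - ¼) - 32989) = √((51*(-79) - ¼) - 32989) = √((-4029 - ¼) - 32989) = √(-16117/4 - 32989) = √(-148073/4) = I*√148073/2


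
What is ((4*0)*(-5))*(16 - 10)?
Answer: 0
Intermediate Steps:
((4*0)*(-5))*(16 - 10) = (0*(-5))*6 = 0*6 = 0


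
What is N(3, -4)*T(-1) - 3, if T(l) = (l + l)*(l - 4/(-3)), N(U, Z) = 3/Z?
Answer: -5/2 ≈ -2.5000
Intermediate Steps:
T(l) = 2*l*(4/3 + l) (T(l) = (2*l)*(l - 4*(-⅓)) = (2*l)*(l + 4/3) = (2*l)*(4/3 + l) = 2*l*(4/3 + l))
N(3, -4)*T(-1) - 3 = (3/(-4))*((⅔)*(-1)*(4 + 3*(-1))) - 3 = (3*(-¼))*((⅔)*(-1)*(4 - 3)) - 3 = -(-1)/2 - 3 = -¾*(-⅔) - 3 = ½ - 3 = -5/2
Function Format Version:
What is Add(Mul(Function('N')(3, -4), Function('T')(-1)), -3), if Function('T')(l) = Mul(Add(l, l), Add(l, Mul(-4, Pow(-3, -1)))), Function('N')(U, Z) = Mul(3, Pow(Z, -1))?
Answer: Rational(-5, 2) ≈ -2.5000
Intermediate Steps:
Function('T')(l) = Mul(2, l, Add(Rational(4, 3), l)) (Function('T')(l) = Mul(Mul(2, l), Add(l, Mul(-4, Rational(-1, 3)))) = Mul(Mul(2, l), Add(l, Rational(4, 3))) = Mul(Mul(2, l), Add(Rational(4, 3), l)) = Mul(2, l, Add(Rational(4, 3), l)))
Add(Mul(Function('N')(3, -4), Function('T')(-1)), -3) = Add(Mul(Mul(3, Pow(-4, -1)), Mul(Rational(2, 3), -1, Add(4, Mul(3, -1)))), -3) = Add(Mul(Mul(3, Rational(-1, 4)), Mul(Rational(2, 3), -1, Add(4, -3))), -3) = Add(Mul(Rational(-3, 4), Mul(Rational(2, 3), -1, 1)), -3) = Add(Mul(Rational(-3, 4), Rational(-2, 3)), -3) = Add(Rational(1, 2), -3) = Rational(-5, 2)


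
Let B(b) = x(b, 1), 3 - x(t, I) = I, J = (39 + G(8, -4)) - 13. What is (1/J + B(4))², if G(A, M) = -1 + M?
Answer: 1849/441 ≈ 4.1927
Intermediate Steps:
J = 21 (J = (39 + (-1 - 4)) - 13 = (39 - 5) - 13 = 34 - 13 = 21)
x(t, I) = 3 - I
B(b) = 2 (B(b) = 3 - 1*1 = 3 - 1 = 2)
(1/J + B(4))² = (1/21 + 2)² = (43/21)² = 1849/441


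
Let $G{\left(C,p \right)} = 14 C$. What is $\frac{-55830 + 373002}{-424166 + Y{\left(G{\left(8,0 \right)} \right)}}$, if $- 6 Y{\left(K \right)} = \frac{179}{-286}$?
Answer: $- \frac{544267152}{727868677} \approx -0.74776$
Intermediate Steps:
$Y{\left(K \right)} = \frac{179}{1716}$ ($Y{\left(K \right)} = - \frac{179 \frac{1}{-286}}{6} = - \frac{179 \left(- \frac{1}{286}\right)}{6} = \left(- \frac{1}{6}\right) \left(- \frac{179}{286}\right) = \frac{179}{1716}$)
$\frac{-55830 + 373002}{-424166 + Y{\left(G{\left(8,0 \right)} \right)}} = \frac{-55830 + 373002}{-424166 + \frac{179}{1716}} = \frac{317172}{- \frac{727868677}{1716}} = 317172 \left(- \frac{1716}{727868677}\right) = - \frac{544267152}{727868677}$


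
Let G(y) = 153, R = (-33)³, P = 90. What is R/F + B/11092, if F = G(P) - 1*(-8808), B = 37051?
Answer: -22199731/33131804 ≈ -0.67004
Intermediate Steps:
R = -35937
F = 8961 (F = 153 - 1*(-8808) = 153 + 8808 = 8961)
R/F + B/11092 = -35937/8961 + 37051/11092 = -35937*1/8961 + 37051*(1/11092) = -11979/2987 + 37051/11092 = -22199731/33131804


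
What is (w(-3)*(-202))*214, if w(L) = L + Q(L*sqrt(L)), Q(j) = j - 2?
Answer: 216140 + 129684*I*sqrt(3) ≈ 2.1614e+5 + 2.2462e+5*I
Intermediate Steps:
Q(j) = -2 + j
w(L) = -2 + L + L**(3/2) (w(L) = L + (-2 + L*sqrt(L)) = L + (-2 + L**(3/2)) = -2 + L + L**(3/2))
(w(-3)*(-202))*214 = ((-2 - 3 + (-3)**(3/2))*(-202))*214 = ((-2 - 3 - 3*I*sqrt(3))*(-202))*214 = ((-5 - 3*I*sqrt(3))*(-202))*214 = (1010 + 606*I*sqrt(3))*214 = 216140 + 129684*I*sqrt(3)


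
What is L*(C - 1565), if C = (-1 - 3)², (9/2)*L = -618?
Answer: 638188/3 ≈ 2.1273e+5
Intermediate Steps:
L = -412/3 (L = (2/9)*(-618) = -412/3 ≈ -137.33)
C = 16 (C = (-4)² = 16)
L*(C - 1565) = -412*(16 - 1565)/3 = -412/3*(-1549) = 638188/3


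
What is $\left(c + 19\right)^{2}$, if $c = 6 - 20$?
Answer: $25$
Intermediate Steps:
$c = -14$ ($c = 6 - 20 = -14$)
$\left(c + 19\right)^{2} = \left(-14 + 19\right)^{2} = 5^{2} = 25$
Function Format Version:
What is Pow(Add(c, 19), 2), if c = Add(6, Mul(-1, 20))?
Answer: 25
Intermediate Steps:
c = -14 (c = Add(6, -20) = -14)
Pow(Add(c, 19), 2) = Pow(Add(-14, 19), 2) = Pow(5, 2) = 25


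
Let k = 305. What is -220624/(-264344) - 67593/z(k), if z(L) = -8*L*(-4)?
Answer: -1964314219/322499680 ≈ -6.0909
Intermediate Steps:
z(L) = 32*L
-220624/(-264344) - 67593/z(k) = -220624/(-264344) - 67593/(32*305) = -220624*(-1/264344) - 67593/9760 = 27578/33043 - 67593*1/9760 = 27578/33043 - 67593/9760 = -1964314219/322499680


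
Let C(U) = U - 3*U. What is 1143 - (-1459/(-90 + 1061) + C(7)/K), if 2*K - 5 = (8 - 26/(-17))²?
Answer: 30778975300/26886019 ≈ 1144.8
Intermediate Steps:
K = 27689/578 (K = 5/2 + (8 - 26/(-17))²/2 = 5/2 + (8 - 26*(-1)/17)²/2 = 5/2 + (8 - 1*(-26/17))²/2 = 5/2 + (8 + 26/17)²/2 = 5/2 + (162/17)²/2 = 5/2 + (½)*(26244/289) = 5/2 + 13122/289 = 27689/578 ≈ 47.905)
C(U) = -2*U (C(U) = U - 3*U = -2*U)
1143 - (-1459/(-90 + 1061) + C(7)/K) = 1143 - (-1459/(-90 + 1061) + (-2*7)/(27689/578)) = 1143 - (-1459/971 - 14*578/27689) = 1143 - (-1459*1/971 - 8092/27689) = 1143 - (-1459/971 - 8092/27689) = 1143 - 1*(-48255583/26886019) = 1143 + 48255583/26886019 = 30778975300/26886019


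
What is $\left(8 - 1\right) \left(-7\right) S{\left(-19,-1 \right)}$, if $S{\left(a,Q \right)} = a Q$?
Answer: $-931$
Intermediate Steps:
$S{\left(a,Q \right)} = Q a$
$\left(8 - 1\right) \left(-7\right) S{\left(-19,-1 \right)} = \left(8 - 1\right) \left(-7\right) \left(\left(-1\right) \left(-19\right)\right) = 7 \left(-7\right) 19 = \left(-49\right) 19 = -931$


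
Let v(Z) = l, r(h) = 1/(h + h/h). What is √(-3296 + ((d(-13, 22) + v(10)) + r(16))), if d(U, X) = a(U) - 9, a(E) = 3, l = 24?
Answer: 5*I*√37893/17 ≈ 57.253*I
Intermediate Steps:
r(h) = 1/(1 + h) (r(h) = 1/(h + 1) = 1/(1 + h))
d(U, X) = -6 (d(U, X) = 3 - 9 = -6)
v(Z) = 24
√(-3296 + ((d(-13, 22) + v(10)) + r(16))) = √(-3296 + ((-6 + 24) + 1/(1 + 16))) = √(-3296 + (18 + 1/17)) = √(-3296 + 307/17) = √(-55725/17) = 5*I*√37893/17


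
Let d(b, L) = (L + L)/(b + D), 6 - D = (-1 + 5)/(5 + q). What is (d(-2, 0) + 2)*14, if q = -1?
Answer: 28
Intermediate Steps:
D = 5 (D = 6 - (-1 + 5)/(5 - 1) = 6 - 4/4 = 6 - 1*1 = 6 - 1 = 5)
d(b, L) = 2*L/(5 + b) (d(b, L) = (L + L)/(b + 5) = (2*L)/(5 + b) = 2*L/(5 + b))
(d(-2, 0) + 2)*14 = (2*0/(5 - 2) + 2)*14 = (2*0/3 + 2)*14 = (2*0*(⅓) + 2)*14 = (0 + 2)*14 = 2*14 = 28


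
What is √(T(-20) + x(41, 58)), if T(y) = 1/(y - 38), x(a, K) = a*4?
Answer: √551638/58 ≈ 12.806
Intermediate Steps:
x(a, K) = 4*a
T(y) = 1/(-38 + y)
√(T(-20) + x(41, 58)) = √(1/(-38 - 20) + 4*41) = √(1/(-58) + 164) = √(-1/58 + 164) = √(9511/58) = √551638/58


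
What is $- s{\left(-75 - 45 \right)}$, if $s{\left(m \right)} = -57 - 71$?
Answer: $128$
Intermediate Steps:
$s{\left(m \right)} = -128$
$- s{\left(-75 - 45 \right)} = \left(-1\right) \left(-128\right) = 128$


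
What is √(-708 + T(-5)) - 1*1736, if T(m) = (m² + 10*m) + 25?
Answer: -1736 + 2*I*√177 ≈ -1736.0 + 26.608*I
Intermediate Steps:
T(m) = 25 + m² + 10*m
√(-708 + T(-5)) - 1*1736 = √(-708 + (25 + (-5)² + 10*(-5))) - 1*1736 = √(-708 + (25 + 25 - 50)) - 1736 = √(-708 + 0) - 1736 = √(-708) - 1736 = 2*I*√177 - 1736 = -1736 + 2*I*√177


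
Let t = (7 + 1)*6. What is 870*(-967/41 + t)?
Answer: 870870/41 ≈ 21241.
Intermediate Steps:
t = 48 (t = 8*6 = 48)
870*(-967/41 + t) = 870*(-967/41 + 48) = 870*(1001/41) = 870870/41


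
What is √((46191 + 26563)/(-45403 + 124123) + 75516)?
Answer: √1827992874255/4920 ≈ 274.80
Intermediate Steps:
√((46191 + 26563)/(-45403 + 124123) + 75516) = √(72754/78720 + 75516) = √(72754*(1/78720) + 75516) = √(36377/39360 + 75516) = √(2972346137/39360) = √1827992874255/4920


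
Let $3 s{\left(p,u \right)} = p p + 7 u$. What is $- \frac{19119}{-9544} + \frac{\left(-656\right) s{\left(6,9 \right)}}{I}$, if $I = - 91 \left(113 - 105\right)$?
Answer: $\frac{27565893}{868504} \approx 31.74$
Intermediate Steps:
$s{\left(p,u \right)} = \frac{p^{2}}{3} + \frac{7 u}{3}$ ($s{\left(p,u \right)} = \frac{p p + 7 u}{3} = \frac{p^{2} + 7 u}{3} = \frac{p^{2}}{3} + \frac{7 u}{3}$)
$I = -728$ ($I = \left(-91\right) 8 = -728$)
$- \frac{19119}{-9544} + \frac{\left(-656\right) s{\left(6,9 \right)}}{I} = - \frac{19119}{-9544} + \frac{\left(-656\right) \left(\frac{6^{2}}{3} + \frac{7}{3} \cdot 9\right)}{-728} = \left(-19119\right) \left(- \frac{1}{9544}\right) + - 656 \left(\frac{1}{3} \cdot 36 + 21\right) \left(- \frac{1}{728}\right) = \frac{19119}{9544} + - 656 \left(12 + 21\right) \left(- \frac{1}{728}\right) = \frac{19119}{9544} + \left(-656\right) 33 \left(- \frac{1}{728}\right) = \frac{19119}{9544} - - \frac{2706}{91} = \frac{19119}{9544} + \frac{2706}{91} = \frac{27565893}{868504}$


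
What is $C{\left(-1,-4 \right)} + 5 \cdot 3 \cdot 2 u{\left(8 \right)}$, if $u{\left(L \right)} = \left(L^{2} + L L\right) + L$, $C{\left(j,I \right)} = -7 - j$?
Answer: $4074$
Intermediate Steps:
$u{\left(L \right)} = L + 2 L^{2}$ ($u{\left(L \right)} = \left(L^{2} + L^{2}\right) + L = 2 L^{2} + L = L + 2 L^{2}$)
$C{\left(-1,-4 \right)} + 5 \cdot 3 \cdot 2 u{\left(8 \right)} = \left(-7 - -1\right) + 5 \cdot 3 \cdot 2 \cdot 8 \left(1 + 2 \cdot 8\right) = \left(-7 + 1\right) + 15 \cdot 2 \cdot 8 \left(1 + 16\right) = -6 + 30 \cdot 8 \cdot 17 = -6 + 30 \cdot 136 = -6 + 4080 = 4074$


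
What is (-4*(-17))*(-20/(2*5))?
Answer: -136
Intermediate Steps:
(-4*(-17))*(-20/(2*5)) = 68*(-20/10) = 68*(-20*⅒) = 68*(-2) = -136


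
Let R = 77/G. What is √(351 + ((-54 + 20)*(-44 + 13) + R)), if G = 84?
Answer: √50613/6 ≈ 37.496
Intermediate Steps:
R = 11/12 (R = 77/84 = 77*(1/84) = 11/12 ≈ 0.91667)
√(351 + ((-54 + 20)*(-44 + 13) + R)) = √(351 + ((-54 + 20)*(-44 + 13) + 11/12)) = √(351 + (-34*(-31) + 11/12)) = √(351 + (1054 + 11/12)) = √(351 + 12659/12) = √(16871/12) = √50613/6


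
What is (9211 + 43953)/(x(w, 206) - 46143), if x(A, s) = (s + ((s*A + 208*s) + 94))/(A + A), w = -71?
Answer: -1887322/1645207 ≈ -1.1472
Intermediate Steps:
x(A, s) = (94 + 209*s + A*s)/(2*A) (x(A, s) = (s + ((A*s + 208*s) + 94))/((2*A)) = (s + ((208*s + A*s) + 94))*(1/(2*A)) = (s + (94 + 208*s + A*s))*(1/(2*A)) = (94 + 209*s + A*s)*(1/(2*A)) = (94 + 209*s + A*s)/(2*A))
(9211 + 43953)/(x(w, 206) - 46143) = (9211 + 43953)/((1/2)*(94 + 209*206 - 71*206)/(-71) - 46143) = 53164/((1/2)*(-1/71)*(94 + 43054 - 14626) - 46143) = 53164/((1/2)*(-1/71)*28522 - 46143) = 53164/(-14261/71 - 46143) = 53164/(-3290414/71) = 53164*(-71/3290414) = -1887322/1645207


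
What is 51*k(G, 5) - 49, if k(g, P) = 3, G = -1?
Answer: 104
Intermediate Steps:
51*k(G, 5) - 49 = 51*3 - 49 = 153 - 49 = 104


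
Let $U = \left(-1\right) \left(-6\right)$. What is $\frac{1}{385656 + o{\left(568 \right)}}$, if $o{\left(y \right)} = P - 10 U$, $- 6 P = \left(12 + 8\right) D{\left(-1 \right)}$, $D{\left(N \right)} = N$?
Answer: $\frac{3}{1156798} \approx 2.5934 \cdot 10^{-6}$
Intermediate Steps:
$U = 6$
$P = \frac{10}{3}$ ($P = - \frac{\left(12 + 8\right) \left(-1\right)}{6} = - \frac{20 \left(-1\right)}{6} = \left(- \frac{1}{6}\right) \left(-20\right) = \frac{10}{3} \approx 3.3333$)
$o{\left(y \right)} = - \frac{170}{3}$ ($o{\left(y \right)} = \frac{10}{3} - 10 \cdot 6 = \frac{10}{3} - 60 = - \frac{170}{3}$)
$\frac{1}{385656 + o{\left(568 \right)}} = \frac{1}{385656 - \frac{170}{3}} = \frac{1}{\frac{1156798}{3}} = \frac{3}{1156798}$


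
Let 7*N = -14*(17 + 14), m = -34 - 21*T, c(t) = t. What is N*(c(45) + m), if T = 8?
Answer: 9734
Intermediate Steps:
m = -202 (m = -34 - 21*8 = -34 - 168 = -202)
N = -62 (N = (-14*(17 + 14))/7 = (-14*31)/7 = (⅐)*(-434) = -62)
N*(c(45) + m) = -62*(45 - 202) = -62*(-157) = 9734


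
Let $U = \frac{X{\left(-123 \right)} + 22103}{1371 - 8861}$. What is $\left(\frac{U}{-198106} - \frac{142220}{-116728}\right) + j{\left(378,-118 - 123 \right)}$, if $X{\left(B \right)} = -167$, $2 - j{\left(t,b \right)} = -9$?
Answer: $\frac{132266221785233}{10825164599270} \approx 12.218$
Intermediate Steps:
$j{\left(t,b \right)} = 11$ ($j{\left(t,b \right)} = 2 - -9 = 2 + 9 = 11$)
$U = - \frac{10968}{3745}$ ($U = \frac{-167 + 22103}{1371 - 8861} = \frac{21936}{-7490} = 21936 \left(- \frac{1}{7490}\right) = - \frac{10968}{3745} \approx -2.9287$)
$\left(\frac{U}{-198106} - \frac{142220}{-116728}\right) + j{\left(378,-118 - 123 \right)} = \left(- \frac{10968}{3745 \left(-198106\right)} - \frac{142220}{-116728}\right) + 11 = \left(\left(- \frac{10968}{3745}\right) \left(- \frac{1}{198106}\right) - - \frac{35555}{29182}\right) + 11 = \left(\frac{5484}{370953485} + \frac{35555}{29182}\right) + 11 = \frac{13189411193263}{10825164599270} + 11 = \frac{132266221785233}{10825164599270}$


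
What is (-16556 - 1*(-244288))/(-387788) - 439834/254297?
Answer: -57118477899/24653331259 ≈ -2.3169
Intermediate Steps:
(-16556 - 1*(-244288))/(-387788) - 439834/254297 = (-16556 + 244288)*(-1/387788) - 439834*1/254297 = 227732*(-1/387788) - 439834/254297 = -56933/96947 - 439834/254297 = -57118477899/24653331259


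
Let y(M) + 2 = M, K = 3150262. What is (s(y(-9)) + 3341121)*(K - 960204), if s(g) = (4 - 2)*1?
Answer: 7317253155134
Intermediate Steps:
y(M) = -2 + M
s(g) = 2 (s(g) = 2*1 = 2)
(s(y(-9)) + 3341121)*(K - 960204) = (2 + 3341121)*(3150262 - 960204) = 3341123*2190058 = 7317253155134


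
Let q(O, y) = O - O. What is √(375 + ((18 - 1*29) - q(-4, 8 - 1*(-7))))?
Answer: 2*√91 ≈ 19.079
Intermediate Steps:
q(O, y) = 0
√(375 + ((18 - 1*29) - q(-4, 8 - 1*(-7)))) = √(375 + ((18 - 1*29) - 1*0)) = √(375 + ((18 - 29) + 0)) = √(375 + (-11 + 0)) = √(375 - 11) = √364 = 2*√91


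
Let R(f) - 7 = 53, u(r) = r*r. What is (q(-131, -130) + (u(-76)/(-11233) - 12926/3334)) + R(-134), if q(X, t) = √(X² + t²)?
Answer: 1041297189/18725411 + √34061 ≈ 240.17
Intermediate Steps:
u(r) = r²
R(f) = 60 (R(f) = 7 + 53 = 60)
(q(-131, -130) + (u(-76)/(-11233) - 12926/3334)) + R(-134) = (√((-131)² + (-130)²) + ((-76)²/(-11233) - 12926/3334)) + 60 = (√(17161 + 16900) + (5776*(-1/11233) - 12926*1/3334)) + 60 = (√34061 + (-5776/11233 - 6463/1667)) + 60 = (√34061 - 82227471/18725411) + 60 = (-82227471/18725411 + √34061) + 60 = 1041297189/18725411 + √34061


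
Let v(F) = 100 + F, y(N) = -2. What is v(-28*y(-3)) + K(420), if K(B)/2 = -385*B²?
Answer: -135827844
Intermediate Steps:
K(B) = -770*B² (K(B) = 2*(-385*B²) = -770*B²)
v(-28*y(-3)) + K(420) = (100 - 28*(-2)) - 770*420² = (100 + 56) - 770*176400 = 156 - 135828000 = -135827844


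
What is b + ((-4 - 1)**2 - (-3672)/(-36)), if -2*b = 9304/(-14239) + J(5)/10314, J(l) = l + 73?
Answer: -3753625045/48953682 ≈ -76.677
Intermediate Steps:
J(l) = 73 + l
b = 15808469/48953682 (b = -(9304/(-14239) + (73 + 5)/10314)/2 = -(9304*(-1/14239) + 78*(1/10314))/2 = -(-9304/14239 + 13/1719)/2 = -1/2*(-15808469/24476841) = 15808469/48953682 ≈ 0.32293)
b + ((-4 - 1)**2 - (-3672)/(-36)) = 15808469/48953682 + ((-4 - 1)**2 - (-3672)/(-36)) = 15808469/48953682 + ((-5)**2 - (-3672)*(-1)/36) = 15808469/48953682 + (25 - 54*17/9) = 15808469/48953682 + (25 - 102) = 15808469/48953682 - 77 = -3753625045/48953682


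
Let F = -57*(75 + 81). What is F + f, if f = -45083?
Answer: -53975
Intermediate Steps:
F = -8892 (F = -57*156 = -8892)
F + f = -8892 - 45083 = -53975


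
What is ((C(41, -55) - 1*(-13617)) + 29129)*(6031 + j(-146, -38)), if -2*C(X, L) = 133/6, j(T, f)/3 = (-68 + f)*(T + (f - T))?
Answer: 9289716185/12 ≈ 7.7414e+8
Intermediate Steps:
j(T, f) = 3*f*(-68 + f) (j(T, f) = 3*((-68 + f)*(T + (f - T))) = 3*((-68 + f)*f) = 3*(f*(-68 + f)) = 3*f*(-68 + f))
C(X, L) = -133/12 (C(X, L) = -133/(2*6) = -½*133/6 = -133/12)
((C(41, -55) - 1*(-13617)) + 29129)*(6031 + j(-146, -38)) = ((-133/12 - 1*(-13617)) + 29129)*(6031 + 3*(-38)*(-68 - 38)) = ((-133/12 + 13617) + 29129)*(6031 + 3*(-38)*(-106)) = (163271/12 + 29129)*(6031 + 12084) = (512819/12)*18115 = 9289716185/12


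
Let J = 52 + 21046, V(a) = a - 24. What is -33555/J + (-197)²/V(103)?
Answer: 816141437/1666742 ≈ 489.66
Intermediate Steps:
V(a) = -24 + a
J = 21098
-33555/J + (-197)²/V(103) = -33555/21098 + (-197)²/(-24 + 103) = -33555*1/21098 + 38809/79 = -33555/21098 + 38809*(1/79) = -33555/21098 + 38809/79 = 816141437/1666742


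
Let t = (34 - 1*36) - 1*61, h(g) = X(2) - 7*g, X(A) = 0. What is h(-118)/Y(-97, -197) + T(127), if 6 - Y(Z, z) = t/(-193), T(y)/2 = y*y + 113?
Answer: 35729398/1095 ≈ 32630.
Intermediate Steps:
T(y) = 226 + 2*y² (T(y) = 2*(y*y + 113) = 2*(y² + 113) = 2*(113 + y²) = 226 + 2*y²)
h(g) = -7*g (h(g) = 0 - 7*g = -7*g)
t = -63 (t = (34 - 36) - 61 = -2 - 61 = -63)
Y(Z, z) = 1095/193 (Y(Z, z) = 6 - (-63)/(-193) = 6 - (-63)*(-1)/193 = 6 - 1*63/193 = 6 - 63/193 = 1095/193)
h(-118)/Y(-97, -197) + T(127) = (-7*(-118))/(1095/193) + (226 + 2*127²) = 826*(193/1095) + (226 + 2*16129) = 159418/1095 + (226 + 32258) = 159418/1095 + 32484 = 35729398/1095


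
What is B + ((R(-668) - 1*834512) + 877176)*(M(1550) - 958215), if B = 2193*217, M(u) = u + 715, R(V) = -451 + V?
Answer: -39714466869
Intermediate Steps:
M(u) = 715 + u
B = 475881
B + ((R(-668) - 1*834512) + 877176)*(M(1550) - 958215) = 475881 + (((-451 - 668) - 1*834512) + 877176)*((715 + 1550) - 958215) = 475881 + ((-1119 - 834512) + 877176)*(2265 - 958215) = 475881 + (-835631 + 877176)*(-955950) = 475881 + 41545*(-955950) = 475881 - 39714942750 = -39714466869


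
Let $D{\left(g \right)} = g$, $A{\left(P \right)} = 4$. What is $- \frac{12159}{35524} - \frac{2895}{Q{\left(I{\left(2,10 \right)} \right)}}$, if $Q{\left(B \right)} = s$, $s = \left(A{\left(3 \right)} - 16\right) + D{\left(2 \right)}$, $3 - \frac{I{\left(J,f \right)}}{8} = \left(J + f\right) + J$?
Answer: $\frac{10272039}{35524} \approx 289.16$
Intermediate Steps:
$I{\left(J,f \right)} = 24 - 16 J - 8 f$ ($I{\left(J,f \right)} = 24 - 8 \left(\left(J + f\right) + J\right) = 24 - 8 \left(f + 2 J\right) = 24 - \left(8 f + 16 J\right) = 24 - 16 J - 8 f$)
$s = -10$ ($s = \left(4 - 16\right) + 2 = -12 + 2 = -10$)
$Q{\left(B \right)} = -10$
$- \frac{12159}{35524} - \frac{2895}{Q{\left(I{\left(2,10 \right)} \right)}} = - \frac{12159}{35524} - \frac{2895}{-10} = \left(-12159\right) \frac{1}{35524} - - \frac{579}{2} = - \frac{12159}{35524} + \frac{579}{2} = \frac{10272039}{35524}$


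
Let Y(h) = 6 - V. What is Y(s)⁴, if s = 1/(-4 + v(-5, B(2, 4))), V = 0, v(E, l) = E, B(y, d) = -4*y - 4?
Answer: 1296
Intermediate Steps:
B(y, d) = -4 - 4*y
s = -⅑ (s = 1/(-4 - 5) = 1/(-9) = -⅑ ≈ -0.11111)
Y(h) = 6 (Y(h) = 6 - 1*0 = 6 + 0 = 6)
Y(s)⁴ = 6⁴ = 1296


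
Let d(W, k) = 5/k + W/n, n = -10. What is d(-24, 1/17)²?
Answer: 190969/25 ≈ 7638.8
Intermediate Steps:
d(W, k) = 5/k - W/10 (d(W, k) = 5/k + W/(-10) = 5/k + W*(-⅒) = 5/k - W/10)
d(-24, 1/17)² = (5/(1/17) - ⅒*(-24))² = (5/(1/17) + 12/5)² = (5*17 + 12/5)² = (85 + 12/5)² = (437/5)² = 190969/25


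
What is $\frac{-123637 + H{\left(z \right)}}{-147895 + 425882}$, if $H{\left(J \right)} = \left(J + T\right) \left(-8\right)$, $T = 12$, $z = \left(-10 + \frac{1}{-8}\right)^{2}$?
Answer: $- \frac{996425}{2223896} \approx -0.44805$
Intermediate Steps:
$z = \frac{6561}{64}$ ($z = \left(-10 - \frac{1}{8}\right)^{2} = \left(- \frac{81}{8}\right)^{2} = \frac{6561}{64} \approx 102.52$)
$H{\left(J \right)} = -96 - 8 J$ ($H{\left(J \right)} = \left(J + 12\right) \left(-8\right) = \left(12 + J\right) \left(-8\right) = -96 - 8 J$)
$\frac{-123637 + H{\left(z \right)}}{-147895 + 425882} = \frac{-123637 - \frac{7329}{8}}{-147895 + 425882} = \frac{-123637 - \frac{7329}{8}}{277987} = \left(-123637 - \frac{7329}{8}\right) \frac{1}{277987} = \left(- \frac{996425}{8}\right) \frac{1}{277987} = - \frac{996425}{2223896}$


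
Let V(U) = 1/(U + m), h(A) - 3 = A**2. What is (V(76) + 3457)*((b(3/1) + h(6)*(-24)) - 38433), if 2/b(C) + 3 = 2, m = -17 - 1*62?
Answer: -408277270/3 ≈ -1.3609e+8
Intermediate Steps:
m = -79 (m = -17 - 62 = -79)
b(C) = -2 (b(C) = 2/(-3 + 2) = 2/(-1) = 2*(-1) = -2)
h(A) = 3 + A**2
V(U) = 1/(-79 + U) (V(U) = 1/(U - 79) = 1/(-79 + U))
(V(76) + 3457)*((b(3/1) + h(6)*(-24)) - 38433) = (1/(-79 + 76) + 3457)*((-2 + (3 + 6**2)*(-24)) - 38433) = (1/(-3) + 3457)*((-2 + (3 + 36)*(-24)) - 38433) = (-1/3 + 3457)*((-2 + 39*(-24)) - 38433) = 10370*((-2 - 936) - 38433)/3 = 10370*(-938 - 38433)/3 = (10370/3)*(-39371) = -408277270/3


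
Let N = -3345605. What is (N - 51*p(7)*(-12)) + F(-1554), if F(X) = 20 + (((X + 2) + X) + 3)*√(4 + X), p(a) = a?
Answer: -3341301 - 15515*I*√62 ≈ -3.3413e+6 - 1.2217e+5*I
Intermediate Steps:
F(X) = 20 + √(4 + X)*(5 + 2*X) (F(X) = 20 + (((2 + X) + X) + 3)*√(4 + X) = 20 + ((2 + 2*X) + 3)*√(4 + X) = 20 + (5 + 2*X)*√(4 + X) = 20 + √(4 + X)*(5 + 2*X))
(N - 51*p(7)*(-12)) + F(-1554) = (-3345605 - 51*7*(-12)) + (20 + 5*√(4 - 1554) + 2*(-1554)*√(4 - 1554)) = (-3345605 - 357*(-12)) + (20 + 5*√(-1550) + 2*(-1554)*√(-1550)) = (-3345605 + 4284) + (20 + 5*(5*I*√62) + 2*(-1554)*(5*I*√62)) = -3341321 + (20 + 25*I*√62 - 15540*I*√62) = -3341321 + (20 - 15515*I*√62) = -3341301 - 15515*I*√62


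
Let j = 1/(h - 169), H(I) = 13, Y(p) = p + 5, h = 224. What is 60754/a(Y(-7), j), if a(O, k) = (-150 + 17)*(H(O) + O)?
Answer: -60754/1463 ≈ -41.527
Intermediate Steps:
Y(p) = 5 + p
j = 1/55 (j = 1/(224 - 169) = 1/55 ≈ 0.018182)
a(O, k) = -1729 - 133*O (a(O, k) = (-150 + 17)*(13 + O) = -133*(13 + O) = -1729 - 133*O)
60754/a(Y(-7), j) = 60754/(-1729 - 133*(5 - 7)) = 60754/(-1729 - 133*(-2)) = 60754/(-1729 + 266) = 60754/(-1463) = 60754*(-1/1463) = -60754/1463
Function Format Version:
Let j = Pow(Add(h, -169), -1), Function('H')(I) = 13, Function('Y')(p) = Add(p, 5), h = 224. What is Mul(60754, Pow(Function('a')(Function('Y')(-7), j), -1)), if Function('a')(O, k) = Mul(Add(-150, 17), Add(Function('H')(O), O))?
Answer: Rational(-60754, 1463) ≈ -41.527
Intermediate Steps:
Function('Y')(p) = Add(5, p)
j = Rational(1, 55) (j = Pow(Add(224, -169), -1) = Pow(55, -1) = Rational(1, 55) ≈ 0.018182)
Function('a')(O, k) = Add(-1729, Mul(-133, O)) (Function('a')(O, k) = Mul(Add(-150, 17), Add(13, O)) = Mul(-133, Add(13, O)) = Add(-1729, Mul(-133, O)))
Mul(60754, Pow(Function('a')(Function('Y')(-7), j), -1)) = Mul(60754, Pow(Add(-1729, Mul(-133, Add(5, -7))), -1)) = Mul(60754, Pow(Add(-1729, Mul(-133, -2)), -1)) = Mul(60754, Pow(Add(-1729, 266), -1)) = Mul(60754, Pow(-1463, -1)) = Mul(60754, Rational(-1, 1463)) = Rational(-60754, 1463)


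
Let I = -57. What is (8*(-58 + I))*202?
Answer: -185840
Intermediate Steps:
(8*(-58 + I))*202 = (8*(-58 - 57))*202 = (8*(-115))*202 = -920*202 = -185840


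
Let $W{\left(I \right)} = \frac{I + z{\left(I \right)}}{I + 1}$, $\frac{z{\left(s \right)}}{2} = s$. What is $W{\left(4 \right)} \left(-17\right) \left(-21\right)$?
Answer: $\frac{4284}{5} \approx 856.8$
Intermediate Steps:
$z{\left(s \right)} = 2 s$
$W{\left(I \right)} = \frac{3 I}{1 + I}$ ($W{\left(I \right)} = \frac{I + 2 I}{I + 1} = \frac{3 I}{1 + I}$)
$W{\left(4 \right)} \left(-17\right) \left(-21\right) = 3 \cdot 4 \frac{1}{1 + 4} \left(-17\right) \left(-21\right) = 3 \cdot 4 \cdot \frac{1}{5} \left(-17\right) \left(-21\right) = \frac{12}{5} \left(-17\right) \left(-21\right) = \left(- \frac{204}{5}\right) \left(-21\right) = \frac{4284}{5}$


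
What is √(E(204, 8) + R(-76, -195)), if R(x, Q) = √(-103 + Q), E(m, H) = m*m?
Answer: √(41616 + I*√298) ≈ 204.0 + 0.0423*I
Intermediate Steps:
E(m, H) = m²
√(E(204, 8) + R(-76, -195)) = √(204² + √(-103 - 195)) = √(41616 + √(-298)) = √(41616 + I*√298)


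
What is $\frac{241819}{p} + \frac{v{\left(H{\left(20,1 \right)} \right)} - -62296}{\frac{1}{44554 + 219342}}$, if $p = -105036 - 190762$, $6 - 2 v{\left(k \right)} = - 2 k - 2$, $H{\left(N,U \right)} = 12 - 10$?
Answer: $\frac{4863288450774597}{295798} \approx 1.6441 \cdot 10^{10}$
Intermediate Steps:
$H{\left(N,U \right)} = 2$ ($H{\left(N,U \right)} = 12 - 10 = 2$)
$v{\left(k \right)} = 4 + k$ ($v{\left(k \right)} = 3 - \frac{- 2 k - 2}{2} = 3 - \frac{-2 - 2 k}{2} = 3 + \left(1 + k\right) = 4 + k$)
$p = -295798$
$\frac{241819}{p} + \frac{v{\left(H{\left(20,1 \right)} \right)} - -62296}{\frac{1}{44554 + 219342}} = \frac{241819}{-295798} + \frac{\left(4 + 2\right) - -62296}{\frac{1}{44554 + 219342}} = 241819 \left(- \frac{1}{295798}\right) + \frac{6 + 62296}{\frac{1}{263896}} = - \frac{241819}{295798} + 62302 \frac{1}{\frac{1}{263896}} = - \frac{241819}{295798} + 62302 \cdot 263896 = - \frac{241819}{295798} + 16441248592 = \frac{4863288450774597}{295798}$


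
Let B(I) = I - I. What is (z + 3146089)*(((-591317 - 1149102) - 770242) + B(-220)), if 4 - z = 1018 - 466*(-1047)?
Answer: -6671260621353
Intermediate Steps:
B(I) = 0
z = -488916 (z = 4 - (1018 - 466*(-1047)) = 4 - (1018 + 487902) = 4 - 1*488920 = 4 - 488920 = -488916)
(z + 3146089)*(((-591317 - 1149102) - 770242) + B(-220)) = (-488916 + 3146089)*(((-591317 - 1149102) - 770242) + 0) = 2657173*((-1740419 - 770242) + 0) = 2657173*(-2510661 + 0) = 2657173*(-2510661) = -6671260621353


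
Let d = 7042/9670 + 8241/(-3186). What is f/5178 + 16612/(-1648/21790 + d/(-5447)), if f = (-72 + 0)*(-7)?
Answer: -174742330262212509180/791977414499549 ≈ -2.2064e+5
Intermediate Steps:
f = 504 (f = -72*(-7) = 504)
d = -9542443/5134770 (d = 7042*(1/9670) + 8241*(-1/3186) = 3521/4835 - 2747/1062 = -9542443/5134770 ≈ -1.8584)
f/5178 + 16612/(-1648/21790 + d/(-5447)) = 504/5178 + 16612/(-1648/21790 - 9542443/5134770/(-5447)) = 504*(1/5178) + 16612/(-1648*1/21790 - 9542443/5134770*(-1/5447)) = 84/863 + 16612/(-824/10895 + 9542443/27969092190) = 84/863 + 16612/(-917702681923/12188930376402) = 84/863 + 16612*(-12188930376402/917702681923) = 84/863 - 202482511412790024/917702681923 = -174742330262212509180/791977414499549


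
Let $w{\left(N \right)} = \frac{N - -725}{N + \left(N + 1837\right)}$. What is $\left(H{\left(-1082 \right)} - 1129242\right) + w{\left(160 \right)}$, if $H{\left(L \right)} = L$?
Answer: $- \frac{812702661}{719} \approx -1.1303 \cdot 10^{6}$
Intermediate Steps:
$w{\left(N \right)} = \frac{725 + N}{1837 + 2 N}$ ($w{\left(N \right)} = \frac{N + 725}{N + \left(1837 + N\right)} = \frac{725 + N}{1837 + 2 N}$)
$\left(H{\left(-1082 \right)} - 1129242\right) + w{\left(160 \right)} = \left(-1082 - 1129242\right) + \frac{725 + 160}{1837 + 2 \cdot 160} = \left(-1082 - 1129242\right) + \frac{1}{1837 + 320} \cdot 885 = -1130324 + \frac{1}{2157} \cdot 885 = -1130324 + \frac{295}{719} = - \frac{812702661}{719}$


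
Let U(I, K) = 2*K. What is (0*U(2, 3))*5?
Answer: 0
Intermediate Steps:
(0*U(2, 3))*5 = (0*(2*3))*5 = (0*6)*5 = 0*5 = 0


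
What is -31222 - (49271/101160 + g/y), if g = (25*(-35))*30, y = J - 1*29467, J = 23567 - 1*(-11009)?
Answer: -5377983795073/172275480 ≈ -31217.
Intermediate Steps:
J = 34576 (J = 23567 + 11009 = 34576)
y = 5109 (y = 34576 - 1*29467 = 34576 - 29467 = 5109)
g = -26250 (g = -875*30 = -26250)
-31222 - (49271/101160 + g/y) = -31222 - (49271/101160 - 26250/5109) = -31222 - (49271*(1/101160) - 26250*1/5109) = -31222 - (49271/101160 - 8750/1703) = -31222 - 1*(-801241487/172275480) = -31222 + 801241487/172275480 = -5377983795073/172275480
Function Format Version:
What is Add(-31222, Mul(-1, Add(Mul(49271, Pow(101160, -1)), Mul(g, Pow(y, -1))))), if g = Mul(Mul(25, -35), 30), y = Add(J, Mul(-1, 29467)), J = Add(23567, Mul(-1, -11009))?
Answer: Rational(-5377983795073, 172275480) ≈ -31217.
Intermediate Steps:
J = 34576 (J = Add(23567, 11009) = 34576)
y = 5109 (y = Add(34576, Mul(-1, 29467)) = Add(34576, -29467) = 5109)
g = -26250 (g = Mul(-875, 30) = -26250)
Add(-31222, Mul(-1, Add(Mul(49271, Pow(101160, -1)), Mul(g, Pow(y, -1))))) = Add(-31222, Mul(-1, Add(Mul(49271, Pow(101160, -1)), Mul(-26250, Pow(5109, -1))))) = Add(-31222, Mul(-1, Add(Mul(49271, Rational(1, 101160)), Mul(-26250, Rational(1, 5109))))) = Add(-31222, Mul(-1, Add(Rational(49271, 101160), Rational(-8750, 1703)))) = Add(-31222, Mul(-1, Rational(-801241487, 172275480))) = Add(-31222, Rational(801241487, 172275480)) = Rational(-5377983795073, 172275480)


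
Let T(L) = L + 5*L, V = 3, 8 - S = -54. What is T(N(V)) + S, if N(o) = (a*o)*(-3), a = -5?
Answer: 332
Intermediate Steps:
S = 62 (S = 8 - 1*(-54) = 8 + 54 = 62)
N(o) = 15*o (N(o) = -5*o*(-3) = 15*o)
T(L) = 6*L
T(N(V)) + S = 6*(15*3) + 62 = 6*45 + 62 = 270 + 62 = 332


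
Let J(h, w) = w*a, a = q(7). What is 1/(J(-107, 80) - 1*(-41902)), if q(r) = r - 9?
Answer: 1/41742 ≈ 2.3957e-5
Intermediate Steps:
q(r) = -9 + r
a = -2 (a = -9 + 7 = -2)
J(h, w) = -2*w (J(h, w) = w*(-2) = -2*w)
1/(J(-107, 80) - 1*(-41902)) = 1/(-2*80 - 1*(-41902)) = 1/(-160 + 41902) = 1/41742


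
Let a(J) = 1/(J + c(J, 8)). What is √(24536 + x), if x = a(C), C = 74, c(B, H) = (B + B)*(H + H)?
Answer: √146317101546/2442 ≈ 156.64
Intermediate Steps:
c(B, H) = 4*B*H (c(B, H) = (2*B)*(2*H) = 4*B*H)
a(J) = 1/(33*J) (a(J) = 1/(J + 4*J*8) = 1/(J + 32*J) = 1/(33*J))
x = 1/2442 (x = (1/33)/74 = (1/33)*(1/74) = 1/2442 ≈ 0.00040950)
√(24536 + x) = √(24536 + 1/2442) = √(59916913/2442) = √146317101546/2442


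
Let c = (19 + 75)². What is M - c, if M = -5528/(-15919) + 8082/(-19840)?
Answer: -1395359508199/157916480 ≈ -8836.1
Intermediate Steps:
c = 8836 (c = 94² = 8836)
M = -9490919/157916480 (M = -5528*(-1/15919) + 8082*(-1/19840) = 5528/15919 - 4041/9920 = -9490919/157916480 ≈ -0.060101)
M - c = -9490919/157916480 - 1*8836 = -9490919/157916480 - 8836 = -1395359508199/157916480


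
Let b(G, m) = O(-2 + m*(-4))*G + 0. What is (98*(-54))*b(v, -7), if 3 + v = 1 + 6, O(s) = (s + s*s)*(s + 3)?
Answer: -430938144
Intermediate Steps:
O(s) = (3 + s)*(s + s²) (O(s) = (s + s²)*(3 + s) = (3 + s)*(s + s²))
v = 4 (v = -3 + (1 + 6) = -3 + 7 = 4)
b(G, m) = G*(-2 - 4*m)*(-5 + (-2 - 4*m)² - 16*m) (b(G, m) = ((-2 + m*(-4))*(3 + (-2 + m*(-4))² + 4*(-2 + m*(-4))))*G + 0 = ((-2 - 4*m)*(3 + (-2 - 4*m)² + 4*(-2 - 4*m)))*G + 0 = ((-2 - 4*m)*(3 + (-2 - 4*m)² + (-8 - 16*m)))*G + 0 = ((-2 - 4*m)*(-5 + (-2 - 4*m)² - 16*m))*G + 0 = G*(-2 - 4*m)*(-5 + (-2 - 4*m)² - 16*m) + 0 = G*(-2 - 4*m)*(-5 + (-2 - 4*m)² - 16*m))
(98*(-54))*b(v, -7) = (98*(-54))*(2*4*(1 - 32*(-7)³ - 16*(-7)² + 2*(-7))) = -10584*4*(1 - 32*(-343) - 16*49 - 14) = -10584*4*(1 + 10976 - 784 - 14) = -10584*4*10179 = -5292*81432 = -430938144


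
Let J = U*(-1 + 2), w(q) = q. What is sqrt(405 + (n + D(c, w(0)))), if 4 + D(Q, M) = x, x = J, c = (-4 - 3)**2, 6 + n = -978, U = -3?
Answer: I*sqrt(586) ≈ 24.207*I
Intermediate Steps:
n = -984 (n = -6 - 978 = -984)
c = 49 (c = (-7)**2 = 49)
J = -3 (J = -3*(-1 + 2) = -3*1 = -3)
x = -3
D(Q, M) = -7 (D(Q, M) = -4 - 3 = -7)
sqrt(405 + (n + D(c, w(0)))) = sqrt(405 + (-984 - 7)) = sqrt(405 - 991) = sqrt(-586) = I*sqrt(586)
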